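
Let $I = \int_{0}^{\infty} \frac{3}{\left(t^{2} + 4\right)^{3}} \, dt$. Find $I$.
$\frac{9 \pi}{512}$

Start from the standard arctangent integral
$$J(a) = \int_{0}^{\infty} \frac{3}{a^{2} + t^{2}} \, dt = \frac{3 \pi}{2 a}.$$

Differentiating under the integral sign with respect to $a$,
$$\frac{dJ}{da} = \int_{0}^{\infty} - \frac{6 a}{\left(a^{2} + t^{2}\right)^{2}} \, dt = - \frac{3 \pi}{2 a^{2}},$$
so $\int_{0}^{\infty} \frac{3}{\left(a^{2} + t^{2}\right)^{2}} \, dt = \frac{3 \pi}{4 a^{3}}$.

Repeating — each differentiation of $1/(t^2+a^2)^j$ produces $-2ja/(t^2+a^2)^{j+1}$ — and dividing through by $-2ja$ at each step yields, after $2$ differentiations in total,
$$\int_{0}^{\infty} \frac{3}{\left(a^{2} + t^{2}\right)^{3}} \, dt = \frac{9 \pi}{16 a^{5}}.$$

Setting $a = 2$:
$$I = \frac{9 \pi}{512}.$$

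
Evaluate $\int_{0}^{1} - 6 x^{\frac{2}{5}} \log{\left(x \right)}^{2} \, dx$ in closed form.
$- \frac{1500}{343}$

Start from the elementary integral
$$J(a) = \int_{0}^{1} - 6 x^{a} \, dx = - \frac{6}{a + 1}.$$

Differentiating under the integral sign brings down a factor of $\ln x$:
$$\frac{dJ}{da} = \int_{0}^{1} - 6 x^{a} \log{\left(x \right)} \, dx = \frac{6}{\left(a + 1\right)^{2}}.$$

Repeating twice in total — each differentiation brings down another $\ln x$ — gives
$$\frac{d^{2}J}{da^{2}} = \int_{0}^{1} - 6 x^{a} \log{\left(x \right)}^{2} \, dx = - \frac{12}{\left(a + 1\right)^{3}},$$
and the integrand here is exactly the target integrand, so $I = - \frac{12}{\left(a + 1\right)^{3}}$.

Setting $a = \frac{2}{5}$:
$$I = - \frac{1500}{343}.$$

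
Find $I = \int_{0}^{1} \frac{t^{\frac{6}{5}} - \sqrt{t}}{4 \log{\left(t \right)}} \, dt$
$- \frac{\log{\left(15 \right)}}{4} + \frac{\log{\left(22 \right)}}{4}$

Consider the one-parameter family: let $I(a) = \int_{0}^{1} \frac{t^{\frac{6}{5}} - t^{a}}{4 \log{\left(t \right)}} \, dt$.

Since $\dfrac{\partial}{\partial a}\,t^{a} = t^{a} \ln t$, the $\ln t$ in the denominator cancels and
$$\frac{dI}{da} = \int_{0}^{1} - \frac{1}{4} t^{a} \, dt = - \frac{1}{4} \left[\frac{t^{a+1}}{a+1}\right]_0^1 = - \frac{1}{4 a + 4}.$$

Integrating with respect to $a$ gives $I(a) = - \frac{\log{\left(a + 1 \right)}}{4} - \frac{\log{\left(5 \right)}}{4} + \frac{\log{\left(11 \right)}}{4} + C$.

At $a = \frac{6}{5}$ the integrand is identically $0$, so $I(\frac{6}{5}) = 0$. The closed form gives $0$, hence $C = 0$.

Setting $a = \frac{1}{2}$:
$$I = - \frac{\log{\left(15 \right)}}{4} + \frac{\log{\left(22 \right)}}{4}.$$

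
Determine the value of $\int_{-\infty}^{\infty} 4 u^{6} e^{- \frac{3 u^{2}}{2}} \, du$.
$\frac{20 \sqrt{6} \sqrt{\pi}}{27}$

Consider the simpler parametrised integral
$$J(a) = \int_{-\infty}^{\infty} 4 e^{- a u^{2}} \, du = \frac{4 \sqrt{\pi}}{\sqrt{a}}.$$

Differentiating under the integral sign brings down a factor of $(-u^2)$:
$$\frac{dJ}{da} = \int_{-\infty}^{\infty} - 4 u^{2} e^{- a u^{2}} \, du = - \frac{2 \sqrt{\pi}}{a^{\frac{3}{2}}}.$$

Repeating $3$ times in total — each differentiation brings down another $(-u^2)$ — gives
$$\frac{d^{3}J}{da^{3}} = \int_{-\infty}^{\infty} - 4 u^{6} e^{- a u^{2}} \, du = - \frac{15 \sqrt{\pi}}{2 a^{\frac{7}{2}}},$$
and the integrand here is $(-1)^{3}$ times the target integrand, so $I = (-1)^{3}\,\frac{d^{3}J}{da^{3}} = \frac{15 \sqrt{\pi}}{2 a^{\frac{7}{2}}}$.

Setting $a = \frac{3}{2}$:
$$I = \frac{20 \sqrt{6} \sqrt{\pi}}{27}.$$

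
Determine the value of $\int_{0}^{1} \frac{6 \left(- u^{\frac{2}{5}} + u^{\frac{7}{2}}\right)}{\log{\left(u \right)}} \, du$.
$- \log{\left(\frac{7529536}{8303765625} \right)}$

Replace the exponent $\frac{2}{5}$ by a parameter $a$: let $I(a) = \int_{0}^{1} \frac{6 \left(u^{\frac{7}{2}} - u^{a}\right)}{\log{\left(u \right)}} \, du$.

Since $\dfrac{\partial}{\partial a}\,u^{a} = u^{a} \ln u$, the $\ln u$ in the denominator cancels and
$$\frac{dI}{da} = \int_{0}^{1} -6 u^{a} \, du = -6 \left[\frac{u^{a+1}}{a+1}\right]_0^1 = - \frac{6}{a + 1}.$$

Integrating with respect to $a$ gives $I(a) = - \log{\left(\frac{64 \left(a + 1\right)^{6}}{531441} \right)} + C$.

At $a = \frac{7}{2}$ the integrand is identically $0$, so $I(\frac{7}{2}) = 0$. The closed form gives $0$, hence $C = 0$.

Setting $a = \frac{2}{5}$:
$$I = - \log{\left(\frac{7529536}{8303765625} \right)}.$$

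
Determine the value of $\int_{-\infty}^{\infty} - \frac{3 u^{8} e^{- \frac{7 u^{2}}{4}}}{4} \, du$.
$- \frac{360 \sqrt{7} \sqrt{\pi}}{2401}$

Begin with the known integral
$$J(a) = \int_{-\infty}^{\infty} - \frac{3 e^{- a u^{2}}}{4} \, du = - \frac{3 \sqrt{\pi}}{4 \sqrt{a}}.$$

Differentiating under the integral sign brings down a factor of $(-u^2)$:
$$\frac{dJ}{da} = \int_{-\infty}^{\infty} \frac{3 u^{2} e^{- a u^{2}}}{4} \, du = \frac{3 \sqrt{\pi}}{8 a^{\frac{3}{2}}}.$$

Repeating $4$ times in total — each differentiation brings down another $(-u^2)$ — gives
$$\frac{d^{4}J}{da^{4}} = \int_{-\infty}^{\infty} - \frac{3 u^{8} e^{- a u^{2}}}{4} \, du = - \frac{315 \sqrt{\pi}}{64 a^{\frac{9}{2}}},$$
and the integrand here is exactly the target integrand, so $I = - \frac{315 \sqrt{\pi}}{64 a^{\frac{9}{2}}}$.

Setting $a = \frac{7}{4}$:
$$I = - \frac{360 \sqrt{7} \sqrt{\pi}}{2401}.$$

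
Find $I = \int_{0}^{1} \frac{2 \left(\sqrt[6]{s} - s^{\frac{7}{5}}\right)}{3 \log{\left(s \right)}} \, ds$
$\log{\left(\frac{105^{\frac{2}{3}}}{36} \right)}$

Introduce a parameter $a$ in the exponent: let $I(a) = \int_{0}^{1} \frac{2 \left(- s^{\frac{7}{5}} + s^{a}\right)}{3 \log{\left(s \right)}} \, ds$.

Since $\dfrac{\partial}{\partial a}\,s^{a} = s^{a} \ln s$, the $\ln s$ in the denominator cancels and
$$\frac{dI}{da} = \int_{0}^{1} \frac{2}{3} s^{a} \, ds = \frac{2}{3} \left[\frac{s^{a+1}}{a+1}\right]_0^1 = \frac{2}{3 \left(a + 1\right)}.$$

Integrating with respect to $a$ gives $I(a) = \log{\left(\frac{\sqrt[3]{12} \cdot 5^{\frac{2}{3}} \left(a + 1\right)^{\frac{2}{3}}}{12} \right)} + C$.

At $a = \frac{7}{5}$ the integrand is identically $0$, so $I(\frac{7}{5}) = 0$. The closed form gives $0$, hence $C = 0$.

Setting $a = \frac{1}{6}$:
$$I = \log{\left(\frac{105^{\frac{2}{3}}}{36} \right)}.$$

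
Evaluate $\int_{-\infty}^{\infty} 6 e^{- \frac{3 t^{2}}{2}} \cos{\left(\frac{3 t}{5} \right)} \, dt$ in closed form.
$\frac{2 \sqrt{6} \sqrt{\pi}}{e^{\frac{3}{50}}}$

Treat the cosine frequency as a parameter and define $I(b) = \int_{-\infty}^{\infty} 6 e^{- \frac{3 t^{2}}{2}} \cos{\left(b t \right)} \, dt$.

Differentiating under the integral sign,
$$I'(b) = \int_{-\infty}^{\infty} - 6 t e^{- \frac{3 t^{2}}{2}} \sin{\left(b t \right)} \, dt.$$

Integrate $\int_{-\infty}^{\infty} t \sin(b t)\, e^{- \frac{3 t^{2}}{2}}\, dt$ by parts with $u = \sin(b t)$ and $dv = t\, e^{- \frac{3 t^{2}}{2}}\, dt$, giving $v = - \frac{e^{- \frac{3 t^{2}}{2}}}{3}$. The boundary term vanishes and
$$\int_{-\infty}^{\infty} t \sin(b t)\, e^{- \frac{3 t^{2}}{2}}\, dt = \frac{b}{3} \int_{-\infty}^{\infty} \cos(b t)\, e^{- \frac{3 t^{2}}{2}}\, dt,$$
so $I'(b) = - \frac{b}{3}\, I(b)$.

This is a separable first-order ODE; solving with the initial condition $I(0) = \int_{-\infty}^{\infty} 6 e^{- \frac{3 t^{2}}{2}}\,dt = 2 \sqrt{6} \sqrt{\pi}$ gives
$$I(b) = 2 \sqrt{6} \sqrt{\pi} e^{- \frac{b^{2}}{6}}.$$

Setting $b = \frac{3}{5}$:
$$I = \frac{2 \sqrt{6} \sqrt{\pi}}{e^{\frac{3}{50}}}.$$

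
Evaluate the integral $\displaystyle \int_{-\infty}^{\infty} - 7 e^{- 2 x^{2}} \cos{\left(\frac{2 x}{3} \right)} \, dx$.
$- \frac{7 \sqrt{2} \sqrt{\pi}}{2 e^{\frac{1}{18}}}$

Define $I(b) = \int_{-\infty}^{\infty} - 7 e^{- 2 x^{2}} \cos{\left(b x \right)} \, dx$.

Differentiating under the integral sign,
$$I'(b) = \int_{-\infty}^{\infty} 7 x e^{- 2 x^{2}} \sin{\left(b x \right)} \, dx.$$

Integrate $\int_{-\infty}^{\infty} x \sin(b x)\, e^{- 2 x^{2}}\, dx$ by parts with $u = \sin(b x)$ and $dv = x\, e^{- 2 x^{2}}\, dx$, giving $v = - \frac{e^{- 2 x^{2}}}{4}$. The boundary term vanishes and
$$\int_{-\infty}^{\infty} x \sin(b x)\, e^{- 2 x^{2}}\, dx = \frac{b}{4} \int_{-\infty}^{\infty} \cos(b x)\, e^{- 2 x^{2}}\, dx,$$
so $I'(b) = - \frac{b}{4}\, I(b)$.

This is a separable first-order ODE; solving with the initial condition $I(0) = \int_{-\infty}^{\infty} - 7 e^{- 2 x^{2}}\,dx = - \frac{7 \sqrt{2} \sqrt{\pi}}{2}$ gives
$$I(b) = - \frac{7 \sqrt{2} \sqrt{\pi} e^{- \frac{b^{2}}{8}}}{2}.$$

Setting $b = \frac{2}{3}$:
$$I = - \frac{7 \sqrt{2} \sqrt{\pi}}{2 e^{\frac{1}{18}}}.$$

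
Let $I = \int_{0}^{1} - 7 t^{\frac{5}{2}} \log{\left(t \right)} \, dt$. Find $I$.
$\frac{4}{7}$

Start from the elementary integral
$$J(a) = \int_{0}^{1} - 7 t^{a} \, dt = - \frac{7}{a + 1}.$$

Differentiating under the integral sign brings down a factor of $\ln t$:
$$\frac{dJ}{da} = \int_{0}^{1} - 7 t^{a} \log{\left(t \right)} \, dt = \frac{7}{\left(a + 1\right)^{2}}.$$

The integral on the left is $I$, so $I = \frac{7}{\left(a + 1\right)^{2}}$.

Setting $a = \frac{5}{2}$:
$$I = \frac{4}{7}.$$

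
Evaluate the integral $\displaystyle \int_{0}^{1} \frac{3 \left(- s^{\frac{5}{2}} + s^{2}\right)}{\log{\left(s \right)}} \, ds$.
$\log{\left(\frac{216}{343} \right)}$

Introduce a parameter $a$ in the exponent: let $I(a) = \int_{0}^{1} \frac{3 \left(- s^{\frac{5}{2}} + s^{a}\right)}{\log{\left(s \right)}} \, ds$.

Since $\dfrac{\partial}{\partial a}\,s^{a} = s^{a} \ln s$, the $\ln s$ in the denominator cancels and
$$\frac{dI}{da} = \int_{0}^{1} 3 s^{a} \, ds = 3 \left[\frac{s^{a+1}}{a+1}\right]_0^1 = \frac{3}{a + 1}.$$

Integrating with respect to $a$ gives $I(a) = \log{\left(\frac{8 \left(a + 1\right)^{3}}{343} \right)} + C$.

At $a = \frac{5}{2}$ the integrand is identically $0$, so $I(\frac{5}{2}) = 0$. The closed form gives $0$, hence $C = 0$.

Setting $a = 2$:
$$I = \log{\left(\frac{216}{343} \right)}.$$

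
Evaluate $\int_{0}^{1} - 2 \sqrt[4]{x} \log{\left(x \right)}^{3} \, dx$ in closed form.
$\frac{3072}{625}$

Consider the simpler parametrised integral
$$J(a) = \int_{0}^{1} - 2 x^{a} \, dx = - \frac{2}{a + 1}.$$

Differentiating under the integral sign brings down a factor of $\ln x$:
$$\frac{dJ}{da} = \int_{0}^{1} - 2 x^{a} \log{\left(x \right)} \, dx = \frac{2}{\left(a + 1\right)^{2}}.$$

Repeating $3$ times in total — each differentiation brings down another $\ln x$ — gives
$$\frac{d^{3}J}{da^{3}} = \int_{0}^{1} - 2 x^{a} \log{\left(x \right)}^{3} \, dx = \frac{12}{\left(a + 1\right)^{4}},$$
and the integrand here is exactly the target integrand, so $I = \frac{12}{\left(a + 1\right)^{4}}$.

Setting $a = \frac{1}{4}$:
$$I = \frac{3072}{625}.$$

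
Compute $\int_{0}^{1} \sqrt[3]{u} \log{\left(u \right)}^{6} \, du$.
$\frac{98415}{1024}$

Begin with the known integral
$$J(a) = \int_{0}^{1} u^{a} \, du = \frac{1}{a + 1}.$$

Differentiating under the integral sign brings down a factor of $\ln u$:
$$\frac{dJ}{da} = \int_{0}^{1} u^{a} \log{\left(u \right)} \, du = - \frac{1}{\left(a + 1\right)^{2}}.$$

Repeating $6$ times in total — each differentiation brings down another $\ln u$ — gives
$$\frac{d^{6}J}{da^{6}} = \int_{0}^{1} u^{a} \log{\left(u \right)}^{6} \, du = \frac{720}{\left(a + 1\right)^{7}},$$
and the integrand here is exactly the target integrand, so $I = \frac{720}{\left(a + 1\right)^{7}}$.

Setting $a = \frac{1}{3}$:
$$I = \frac{98415}{1024}.$$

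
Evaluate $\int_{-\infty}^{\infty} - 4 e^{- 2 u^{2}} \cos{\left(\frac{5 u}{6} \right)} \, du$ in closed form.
$- \frac{2 \sqrt{2} \sqrt{\pi}}{e^{\frac{25}{288}}}$

Let $b$ denote the cosine frequency and define $I(b) = \int_{-\infty}^{\infty} - 4 e^{- 2 u^{2}} \cos{\left(b u \right)} \, du$.

Differentiating under the integral sign,
$$I'(b) = \int_{-\infty}^{\infty} 4 u e^{- 2 u^{2}} \sin{\left(b u \right)} \, du.$$

Integrate $\int_{-\infty}^{\infty} u \sin(b u)\, e^{- 2 u^{2}}\, du$ by parts with $w = \sin(b u)$ and $dv = u\, e^{- 2 u^{2}}\, du$, giving $v = - \frac{e^{- 2 u^{2}}}{4}$. The boundary term vanishes and
$$\int_{-\infty}^{\infty} u \sin(b u)\, e^{- 2 u^{2}}\, du = \frac{b}{4} \int_{-\infty}^{\infty} \cos(b u)\, e^{- 2 u^{2}}\, du,$$
so $I'(b) = - \frac{b}{4}\, I(b)$.

This is a separable first-order ODE; solving with the initial condition $I(0) = \int_{-\infty}^{\infty} - 4 e^{- 2 u^{2}}\,du = - 2 \sqrt{2} \sqrt{\pi}$ gives
$$I(b) = - 2 \sqrt{2} \sqrt{\pi} e^{- \frac{b^{2}}{8}}.$$

Setting $b = \frac{5}{6}$:
$$I = - \frac{2 \sqrt{2} \sqrt{\pi}}{e^{\frac{25}{288}}}.$$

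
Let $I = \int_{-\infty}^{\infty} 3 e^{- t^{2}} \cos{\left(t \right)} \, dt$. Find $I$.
$\frac{3 \sqrt{\pi}}{e^{\frac{1}{4}}}$

Let $b$ denote the cosine frequency and define $I(b) = \int_{-\infty}^{\infty} 3 e^{- t^{2}} \cos{\left(b t \right)} \, dt$.

Differentiating under the integral sign,
$$I'(b) = \int_{-\infty}^{\infty} - 3 t e^{- t^{2}} \sin{\left(b t \right)} \, dt.$$

Integrate $\int_{-\infty}^{\infty} t \sin(b t)\, e^{- t^{2}}\, dt$ by parts with $u = \sin(b t)$ and $dv = t\, e^{- t^{2}}\, dt$, giving $v = - \frac{e^{- t^{2}}}{2}$. The boundary term vanishes and
$$\int_{-\infty}^{\infty} t \sin(b t)\, e^{- t^{2}}\, dt = \frac{b}{2} \int_{-\infty}^{\infty} \cos(b t)\, e^{- t^{2}}\, dt,$$
so $I'(b) = - \frac{b}{2}\, I(b)$.

This is a separable first-order ODE; solving with the initial condition $I(0) = \int_{-\infty}^{\infty} 3 e^{- t^{2}}\,dt = 3 \sqrt{\pi}$ gives
$$I(b) = 3 \sqrt{\pi} e^{- \frac{b^{2}}{4}}.$$

Setting $b = 1$:
$$I = \frac{3 \sqrt{\pi}}{e^{\frac{1}{4}}}.$$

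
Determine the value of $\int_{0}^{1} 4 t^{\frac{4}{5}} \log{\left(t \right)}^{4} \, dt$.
$\frac{100000}{19683}$

Start from the elementary integral
$$J(a) = \int_{0}^{1} 4 t^{a} \, dt = \frac{4}{a + 1}.$$

Differentiating under the integral sign brings down a factor of $\ln t$:
$$\frac{dJ}{da} = \int_{0}^{1} 4 t^{a} \log{\left(t \right)} \, dt = - \frac{4}{\left(a + 1\right)^{2}}.$$

Repeating $4$ times in total — each differentiation brings down another $\ln t$ — gives
$$\frac{d^{4}J}{da^{4}} = \int_{0}^{1} 4 t^{a} \log{\left(t \right)}^{4} \, dt = \frac{96}{\left(a + 1\right)^{5}},$$
and the integrand here is exactly the target integrand, so $I = \frac{96}{\left(a + 1\right)^{5}}$.

Setting $a = \frac{4}{5}$:
$$I = \frac{100000}{19683}.$$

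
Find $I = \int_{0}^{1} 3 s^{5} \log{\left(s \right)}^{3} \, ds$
$- \frac{1}{72}$

Begin with the known integral
$$J(a) = \int_{0}^{1} 3 s^{a} \, ds = \frac{3}{a + 1}.$$

Differentiating under the integral sign brings down a factor of $\ln s$:
$$\frac{dJ}{da} = \int_{0}^{1} 3 s^{a} \log{\left(s \right)} \, ds = - \frac{3}{\left(a + 1\right)^{2}}.$$

Repeating $3$ times in total — each differentiation brings down another $\ln s$ — gives
$$\frac{d^{3}J}{da^{3}} = \int_{0}^{1} 3 s^{a} \log{\left(s \right)}^{3} \, ds = - \frac{18}{\left(a + 1\right)^{4}},$$
and the integrand here is exactly the target integrand, so $I = - \frac{18}{\left(a + 1\right)^{4}}$.

Setting $a = 5$:
$$I = - \frac{1}{72}.$$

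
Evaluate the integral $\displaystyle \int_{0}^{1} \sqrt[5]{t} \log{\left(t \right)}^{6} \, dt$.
$\frac{390625}{1944}$

Start from the elementary integral
$$J(a) = \int_{0}^{1} t^{a} \, dt = \frac{1}{a + 1}.$$

Differentiating under the integral sign brings down a factor of $\ln t$:
$$\frac{dJ}{da} = \int_{0}^{1} t^{a} \log{\left(t \right)} \, dt = - \frac{1}{\left(a + 1\right)^{2}}.$$

Repeating $6$ times in total — each differentiation brings down another $\ln t$ — gives
$$\frac{d^{6}J}{da^{6}} = \int_{0}^{1} t^{a} \log{\left(t \right)}^{6} \, dt = \frac{720}{\left(a + 1\right)^{7}},$$
and the integrand here is exactly the target integrand, so $I = \frac{720}{\left(a + 1\right)^{7}}$.

Setting $a = \frac{1}{5}$:
$$I = \frac{390625}{1944}.$$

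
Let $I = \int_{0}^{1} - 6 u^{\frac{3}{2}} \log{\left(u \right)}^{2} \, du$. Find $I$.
$- \frac{96}{125}$

Consider the simpler parametrised integral
$$J(a) = \int_{0}^{1} - 6 u^{a} \, du = - \frac{6}{a + 1}.$$

Differentiating under the integral sign brings down a factor of $\ln u$:
$$\frac{dJ}{da} = \int_{0}^{1} - 6 u^{a} \log{\left(u \right)} \, du = \frac{6}{\left(a + 1\right)^{2}}.$$

Repeating twice in total — each differentiation brings down another $\ln u$ — gives
$$\frac{d^{2}J}{da^{2}} = \int_{0}^{1} - 6 u^{a} \log{\left(u \right)}^{2} \, du = - \frac{12}{\left(a + 1\right)^{3}},$$
and the integrand here is exactly the target integrand, so $I = - \frac{12}{\left(a + 1\right)^{3}}$.

Setting $a = \frac{3}{2}$:
$$I = - \frac{96}{125}.$$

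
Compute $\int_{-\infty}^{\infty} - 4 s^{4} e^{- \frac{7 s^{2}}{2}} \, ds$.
$- \frac{12 \sqrt{14} \sqrt{\pi}}{343}$

Consider the simpler parametrised integral
$$J(a) = \int_{-\infty}^{\infty} - 4 e^{- a s^{2}} \, ds = - \frac{4 \sqrt{\pi}}{\sqrt{a}}.$$

Differentiating under the integral sign brings down a factor of $(-s^2)$:
$$\frac{dJ}{da} = \int_{-\infty}^{\infty} 4 s^{2} e^{- a s^{2}} \, ds = \frac{2 \sqrt{\pi}}{a^{\frac{3}{2}}}.$$

Repeating twice in total — each differentiation brings down another $(-s^2)$ — gives
$$\frac{d^{2}J}{da^{2}} = \int_{-\infty}^{\infty} - 4 s^{4} e^{- a s^{2}} \, ds = - \frac{3 \sqrt{\pi}}{a^{\frac{5}{2}}},$$
and the integrand here is exactly the target integrand, so $I = - \frac{3 \sqrt{\pi}}{a^{\frac{5}{2}}}$.

Setting $a = \frac{7}{2}$:
$$I = - \frac{12 \sqrt{14} \sqrt{\pi}}{343}.$$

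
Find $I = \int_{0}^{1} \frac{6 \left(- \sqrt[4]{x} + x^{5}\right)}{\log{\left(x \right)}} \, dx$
$\log{\left(\frac{191102976}{15625} \right)}$

Replace the exponent $5$ by a parameter $a$: let $I(a) = \int_{0}^{1} \frac{6 \left(- \sqrt[4]{x} + x^{a}\right)}{\log{\left(x \right)}} \, dx$.

Since $\dfrac{\partial}{\partial a}\,x^{a} = x^{a} \ln x$, the $\ln x$ in the denominator cancels and
$$\frac{dI}{da} = \int_{0}^{1} 6 x^{a} \, dx = 6 \left[\frac{x^{a+1}}{a+1}\right]_0^1 = \frac{6}{a + 1}.$$

Integrating with respect to $a$ gives $I(a) = \log{\left(\frac{4096 \left(a + 1\right)^{6}}{15625} \right)} + C$.

At $a = \frac{1}{4}$ the integrand is identically $0$, so $I(\frac{1}{4}) = 0$. The closed form gives $0$, hence $C = 0$.

Setting $a = 5$:
$$I = \log{\left(\frac{191102976}{15625} \right)}.$$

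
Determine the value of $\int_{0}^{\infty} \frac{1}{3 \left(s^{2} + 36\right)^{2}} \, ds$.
$\frac{\pi}{2592}$

Recall the elementary integral
$$J(a) = \int_{0}^{\infty} \frac{1}{3 \left(a^{2} + s^{2}\right)} \, ds = \frac{\pi}{6 a}.$$

Differentiating under the integral sign with respect to $a$,
$$\frac{dJ}{da} = \int_{0}^{\infty} - \frac{2 a}{3 \left(a^{2} + s^{2}\right)^{2}} \, ds = - \frac{\pi}{6 a^{2}},$$
so $\int_{0}^{\infty} \frac{1}{3 \left(a^{2} + s^{2}\right)^{2}} \, ds = \frac{\pi}{12 a^{3}}$.

Setting $a = 6$:
$$I = \frac{\pi}{2592}.$$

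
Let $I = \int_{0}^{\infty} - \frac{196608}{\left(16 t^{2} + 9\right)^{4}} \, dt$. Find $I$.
$- \frac{2560 \pi}{729}$

Start from the standard arctangent integral
$$J(a) = \int_{0}^{\infty} - \frac{3}{a^{2} + t^{2}} \, dt = - \frac{3 \pi}{2 a}.$$

Differentiating under the integral sign with respect to $a$,
$$\frac{dJ}{da} = \int_{0}^{\infty} \frac{6 a}{\left(a^{2} + t^{2}\right)^{2}} \, dt = \frac{3 \pi}{2 a^{2}},$$
so $\int_{0}^{\infty} - \frac{3}{\left(a^{2} + t^{2}\right)^{2}} \, dt = - \frac{3 \pi}{4 a^{3}}$.

Repeating — each differentiation of $1/(t^2+a^2)^j$ produces $-2ja/(t^2+a^2)^{j+1}$ — and dividing through by $-2ja$ at each step yields, after $3$ differentiations in total,
$$\int_{0}^{\infty} - \frac{3}{\left(a^{2} + t^{2}\right)^{4}} \, dt = - \frac{15 \pi}{32 a^{7}}.$$

Setting $a = \frac{3}{4}$:
$$I = - \frac{2560 \pi}{729}.$$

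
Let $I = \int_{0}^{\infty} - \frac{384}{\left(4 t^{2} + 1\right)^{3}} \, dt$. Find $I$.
$- 36 \pi$

Recall the elementary integral
$$J(a) = \int_{0}^{\infty} - \frac{6}{a^{2} + t^{2}} \, dt = - \frac{3 \pi}{a}.$$

Differentiating under the integral sign with respect to $a$,
$$\frac{dJ}{da} = \int_{0}^{\infty} \frac{12 a}{\left(a^{2} + t^{2}\right)^{2}} \, dt = \frac{3 \pi}{a^{2}},$$
so $\int_{0}^{\infty} - \frac{6}{\left(a^{2} + t^{2}\right)^{2}} \, dt = - \frac{3 \pi}{2 a^{3}}$.

Repeating — each differentiation of $1/(t^2+a^2)^j$ produces $-2ja/(t^2+a^2)^{j+1}$ — and dividing through by $-2ja$ at each step yields, after $2$ differentiations in total,
$$\int_{0}^{\infty} - \frac{6}{\left(a^{2} + t^{2}\right)^{3}} \, dt = - \frac{9 \pi}{8 a^{5}}.$$

Setting $a = \frac{1}{2}$:
$$I = - 36 \pi.$$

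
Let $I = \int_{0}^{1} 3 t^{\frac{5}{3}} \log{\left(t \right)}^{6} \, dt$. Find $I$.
$\frac{295245}{131072}$

Start from the elementary integral
$$J(a) = \int_{0}^{1} 3 t^{a} \, dt = \frac{3}{a + 1}.$$

Differentiating under the integral sign brings down a factor of $\ln t$:
$$\frac{dJ}{da} = \int_{0}^{1} 3 t^{a} \log{\left(t \right)} \, dt = - \frac{3}{\left(a + 1\right)^{2}}.$$

Repeating $6$ times in total — each differentiation brings down another $\ln t$ — gives
$$\frac{d^{6}J}{da^{6}} = \int_{0}^{1} 3 t^{a} \log{\left(t \right)}^{6} \, dt = \frac{2160}{\left(a + 1\right)^{7}},$$
and the integrand here is exactly the target integrand, so $I = \frac{2160}{\left(a + 1\right)^{7}}$.

Setting $a = \frac{5}{3}$:
$$I = \frac{295245}{131072}.$$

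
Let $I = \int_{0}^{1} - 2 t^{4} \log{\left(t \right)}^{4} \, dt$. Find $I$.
$- \frac{48}{3125}$

Consider the simpler parametrised integral
$$J(a) = \int_{0}^{1} - 2 t^{a} \, dt = - \frac{2}{a + 1}.$$

Differentiating under the integral sign brings down a factor of $\ln t$:
$$\frac{dJ}{da} = \int_{0}^{1} - 2 t^{a} \log{\left(t \right)} \, dt = \frac{2}{\left(a + 1\right)^{2}}.$$

Repeating $4$ times in total — each differentiation brings down another $\ln t$ — gives
$$\frac{d^{4}J}{da^{4}} = \int_{0}^{1} - 2 t^{a} \log{\left(t \right)}^{4} \, dt = - \frac{48}{\left(a + 1\right)^{5}},$$
and the integrand here is exactly the target integrand, so $I = - \frac{48}{\left(a + 1\right)^{5}}$.

Setting $a = 4$:
$$I = - \frac{48}{3125}.$$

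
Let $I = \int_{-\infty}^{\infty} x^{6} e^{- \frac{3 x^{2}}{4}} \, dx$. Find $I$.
$\frac{80 \sqrt{3} \sqrt{\pi}}{27}$

Consider the simpler parametrised integral
$$J(a) = \int_{-\infty}^{\infty} e^{- a x^{2}} \, dx = \frac{\sqrt{\pi}}{\sqrt{a}}.$$

Differentiating under the integral sign brings down a factor of $(-x^2)$:
$$\frac{dJ}{da} = \int_{-\infty}^{\infty} - x^{2} e^{- a x^{2}} \, dx = - \frac{\sqrt{\pi}}{2 a^{\frac{3}{2}}}.$$

Repeating $3$ times in total — each differentiation brings down another $(-x^2)$ — gives
$$\frac{d^{3}J}{da^{3}} = \int_{-\infty}^{\infty} - x^{6} e^{- a x^{2}} \, dx = - \frac{15 \sqrt{\pi}}{8 a^{\frac{7}{2}}},$$
and the integrand here is $(-1)^{3}$ times the target integrand, so $I = (-1)^{3}\,\frac{d^{3}J}{da^{3}} = \frac{15 \sqrt{\pi}}{8 a^{\frac{7}{2}}}$.

Setting $a = \frac{3}{4}$:
$$I = \frac{80 \sqrt{3} \sqrt{\pi}}{27}.$$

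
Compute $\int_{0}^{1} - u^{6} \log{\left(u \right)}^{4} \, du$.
$- \frac{24}{16807}$

Consider the simpler parametrised integral
$$J(a) = \int_{0}^{1} - u^{a} \, du = - \frac{1}{a + 1}.$$

Differentiating under the integral sign brings down a factor of $\ln u$:
$$\frac{dJ}{da} = \int_{0}^{1} - u^{a} \log{\left(u \right)} \, du = \frac{1}{\left(a + 1\right)^{2}}.$$

Repeating $4$ times in total — each differentiation brings down another $\ln u$ — gives
$$\frac{d^{4}J}{da^{4}} = \int_{0}^{1} - u^{a} \log{\left(u \right)}^{4} \, du = - \frac{24}{\left(a + 1\right)^{5}},$$
and the integrand here is exactly the target integrand, so $I = - \frac{24}{\left(a + 1\right)^{5}}$.

Setting $a = 6$:
$$I = - \frac{24}{16807}.$$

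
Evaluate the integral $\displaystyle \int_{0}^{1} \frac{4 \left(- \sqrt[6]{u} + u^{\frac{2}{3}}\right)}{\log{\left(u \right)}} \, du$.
$- \log{\left(\frac{2401}{10000} \right)}$

Introduce a parameter $a$ in the exponent: let $I(a) = \int_{0}^{1} \frac{4 \left(u^{\frac{2}{3}} - u^{a}\right)}{\log{\left(u \right)}} \, du$.

Since $\dfrac{\partial}{\partial a}\,u^{a} = u^{a} \ln u$, the $\ln u$ in the denominator cancels and
$$\frac{dI}{da} = \int_{0}^{1} -4 u^{a} \, du = -4 \left[\frac{u^{a+1}}{a+1}\right]_0^1 = - \frac{4}{a + 1}.$$

Integrating with respect to $a$ gives $I(a) = - \log{\left(\frac{81 \left(a + 1\right)^{4}}{625} \right)} + C$.

At $a = \frac{2}{3}$ the integrand is identically $0$, so $I(\frac{2}{3}) = 0$. The closed form gives $0$, hence $C = 0$.

Setting $a = \frac{1}{6}$:
$$I = - \log{\left(\frac{2401}{10000} \right)}.$$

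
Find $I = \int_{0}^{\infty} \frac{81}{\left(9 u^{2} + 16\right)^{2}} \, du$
$\frac{27 \pi}{256}$

Recall the elementary integral
$$J(a) = \int_{0}^{\infty} \frac{1}{a^{2} + u^{2}} \, du = \frac{\pi}{2 a}.$$

Differentiating under the integral sign with respect to $a$,
$$\frac{dJ}{da} = \int_{0}^{\infty} - \frac{2 a}{\left(a^{2} + u^{2}\right)^{2}} \, du = - \frac{\pi}{2 a^{2}},$$
so $\int_{0}^{\infty} \frac{1}{\left(a^{2} + u^{2}\right)^{2}} \, du = \frac{\pi}{4 a^{3}}$.

Setting $a = \frac{4}{3}$:
$$I = \frac{27 \pi}{256}.$$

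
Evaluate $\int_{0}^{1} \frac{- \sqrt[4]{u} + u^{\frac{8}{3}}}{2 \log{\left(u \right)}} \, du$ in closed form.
$\log{\left(\frac{2 \sqrt{165}}{15} \right)}$

Replace the exponent $\frac{1}{4}$ by a parameter $a$: let $I(a) = \int_{0}^{1} \frac{u^{\frac{8}{3}} - u^{a}}{2 \log{\left(u \right)}} \, du$.

Since $\dfrac{\partial}{\partial a}\,u^{a} = u^{a} \ln u$, the $\ln u$ in the denominator cancels and
$$\frac{dI}{da} = \int_{0}^{1} - \frac{1}{2} u^{a} \, du = - \frac{1}{2} \left[\frac{u^{a+1}}{a+1}\right]_0^1 = - \frac{1}{2 a + 2}.$$

Integrating with respect to $a$ gives $I(a) = - \frac{\log{\left(a + 1 \right)}}{2} - \frac{\log{\left(3 \right)}}{2} + \frac{\log{\left(11 \right)}}{2} + C$.

At $a = \frac{8}{3}$ the integrand is identically $0$, so $I(\frac{8}{3}) = 0$. The closed form gives $0$, hence $C = 0$.

Setting $a = \frac{1}{4}$:
$$I = \log{\left(\frac{2 \sqrt{165}}{15} \right)}.$$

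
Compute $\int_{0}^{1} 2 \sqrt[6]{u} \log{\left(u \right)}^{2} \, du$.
$\frac{864}{343}$

Begin with the known integral
$$J(a) = \int_{0}^{1} 2 u^{a} \, du = \frac{2}{a + 1}.$$

Differentiating under the integral sign brings down a factor of $\ln u$:
$$\frac{dJ}{da} = \int_{0}^{1} 2 u^{a} \log{\left(u \right)} \, du = - \frac{2}{\left(a + 1\right)^{2}}.$$

Repeating twice in total — each differentiation brings down another $\ln u$ — gives
$$\frac{d^{2}J}{da^{2}} = \int_{0}^{1} 2 u^{a} \log{\left(u \right)}^{2} \, du = \frac{4}{\left(a + 1\right)^{3}},$$
and the integrand here is exactly the target integrand, so $I = \frac{4}{\left(a + 1\right)^{3}}$.

Setting $a = \frac{1}{6}$:
$$I = \frac{864}{343}.$$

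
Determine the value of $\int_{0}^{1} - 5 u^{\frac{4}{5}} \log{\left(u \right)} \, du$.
$\frac{125}{81}$

Start from the elementary integral
$$J(a) = \int_{0}^{1} - 5 u^{a} \, du = - \frac{5}{a + 1}.$$

Differentiating under the integral sign brings down a factor of $\ln u$:
$$\frac{dJ}{da} = \int_{0}^{1} - 5 u^{a} \log{\left(u \right)} \, du = \frac{5}{\left(a + 1\right)^{2}}.$$

The integral on the left is $I$, so $I = \frac{5}{\left(a + 1\right)^{2}}$.

Setting $a = \frac{4}{5}$:
$$I = \frac{125}{81}.$$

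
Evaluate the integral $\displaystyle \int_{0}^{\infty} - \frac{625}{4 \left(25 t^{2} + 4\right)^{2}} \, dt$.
$- \frac{125 \pi}{128}$

Begin with the known result
$$J(a) = \int_{0}^{\infty} - \frac{1}{4 \left(a^{2} + t^{2}\right)} \, dt = - \frac{\pi}{8 a}.$$

Differentiating under the integral sign with respect to $a$,
$$\frac{dJ}{da} = \int_{0}^{\infty} \frac{a}{2 \left(a^{2} + t^{2}\right)^{2}} \, dt = \frac{\pi}{8 a^{2}},$$
so $\int_{0}^{\infty} - \frac{1}{4 \left(a^{2} + t^{2}\right)^{2}} \, dt = - \frac{\pi}{16 a^{3}}$.

Setting $a = \frac{2}{5}$:
$$I = - \frac{125 \pi}{128}.$$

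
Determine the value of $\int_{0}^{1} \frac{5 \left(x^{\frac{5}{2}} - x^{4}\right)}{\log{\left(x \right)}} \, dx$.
$- \log{\left(\frac{100000}{16807} \right)}$

Introduce a parameter $a$ in the exponent: let $I(a) = \int_{0}^{1} \frac{5 \left(x^{\frac{5}{2}} - x^{a}\right)}{\log{\left(x \right)}} \, dx$.

Since $\dfrac{\partial}{\partial a}\,x^{a} = x^{a} \ln x$, the $\ln x$ in the denominator cancels and
$$\frac{dI}{da} = \int_{0}^{1} -5 x^{a} \, dx = -5 \left[\frac{x^{a+1}}{a+1}\right]_0^1 = - \frac{5}{a + 1}.$$

Integrating with respect to $a$ gives $I(a) = - \log{\left(\frac{32 \left(a + 1\right)^{5}}{16807} \right)} + C$.

At $a = \frac{5}{2}$ the integrand is identically $0$, so $I(\frac{5}{2}) = 0$. The closed form gives $0$, hence $C = 0$.

Setting $a = 4$:
$$I = - \log{\left(\frac{100000}{16807} \right)}.$$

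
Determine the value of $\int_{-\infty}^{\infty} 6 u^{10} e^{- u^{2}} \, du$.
$\frac{2835 \sqrt{\pi}}{16}$

Start from the elementary integral
$$J(a) = \int_{-\infty}^{\infty} 6 e^{- a u^{2}} \, du = \frac{6 \sqrt{\pi}}{\sqrt{a}}.$$

Differentiating under the integral sign brings down a factor of $(-u^2)$:
$$\frac{dJ}{da} = \int_{-\infty}^{\infty} - 6 u^{2} e^{- a u^{2}} \, du = - \frac{3 \sqrt{\pi}}{a^{\frac{3}{2}}}.$$

Repeating $5$ times in total — each differentiation brings down another $(-u^2)$ — gives
$$\frac{d^{5}J}{da^{5}} = \int_{-\infty}^{\infty} - 6 u^{10} e^{- a u^{2}} \, du = - \frac{2835 \sqrt{\pi}}{16 a^{\frac{11}{2}}},$$
and the integrand here is $(-1)^{5}$ times the target integrand, so $I = (-1)^{5}\,\frac{d^{5}J}{da^{5}} = \frac{2835 \sqrt{\pi}}{16 a^{\frac{11}{2}}}$.

Setting $a = 1$:
$$I = \frac{2835 \sqrt{\pi}}{16}.$$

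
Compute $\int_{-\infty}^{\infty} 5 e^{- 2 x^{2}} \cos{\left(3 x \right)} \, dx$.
$\frac{5 \sqrt{2} \sqrt{\pi}}{2 e^{\frac{9}{8}}}$

Let $b$ denote the cosine frequency and define $I(b) = \int_{-\infty}^{\infty} 5 e^{- 2 x^{2}} \cos{\left(b x \right)} \, dx$.

Differentiating under the integral sign,
$$I'(b) = \int_{-\infty}^{\infty} - 5 x e^{- 2 x^{2}} \sin{\left(b x \right)} \, dx.$$

Integrate $\int_{-\infty}^{\infty} x \sin(b x)\, e^{- 2 x^{2}}\, dx$ by parts with $u = \sin(b x)$ and $dv = x\, e^{- 2 x^{2}}\, dx$, giving $v = - \frac{e^{- 2 x^{2}}}{4}$. The boundary term vanishes and
$$\int_{-\infty}^{\infty} x \sin(b x)\, e^{- 2 x^{2}}\, dx = \frac{b}{4} \int_{-\infty}^{\infty} \cos(b x)\, e^{- 2 x^{2}}\, dx,$$
so $I'(b) = - \frac{b}{4}\, I(b)$.

This is a separable first-order ODE; solving with the initial condition $I(0) = \int_{-\infty}^{\infty} 5 e^{- 2 x^{2}}\,dx = \frac{5 \sqrt{2} \sqrt{\pi}}{2}$ gives
$$I(b) = \frac{5 \sqrt{2} \sqrt{\pi} e^{- \frac{b^{2}}{8}}}{2}.$$

Setting $b = 3$:
$$I = \frac{5 \sqrt{2} \sqrt{\pi}}{2 e^{\frac{9}{8}}}.$$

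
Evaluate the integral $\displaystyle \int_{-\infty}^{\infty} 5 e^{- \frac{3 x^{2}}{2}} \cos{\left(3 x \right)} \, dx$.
$\frac{5 \sqrt{6} \sqrt{\pi}}{3 e^{\frac{3}{2}}}$

Treat the cosine frequency as a parameter and define $I(b) = \int_{-\infty}^{\infty} 5 e^{- \frac{3 x^{2}}{2}} \cos{\left(b x \right)} \, dx$.

Differentiating under the integral sign,
$$I'(b) = \int_{-\infty}^{\infty} - 5 x e^{- \frac{3 x^{2}}{2}} \sin{\left(b x \right)} \, dx.$$

Integrate $\int_{-\infty}^{\infty} x \sin(b x)\, e^{- \frac{3 x^{2}}{2}}\, dx$ by parts with $u = \sin(b x)$ and $dv = x\, e^{- \frac{3 x^{2}}{2}}\, dx$, giving $v = - \frac{e^{- \frac{3 x^{2}}{2}}}{3}$. The boundary term vanishes and
$$\int_{-\infty}^{\infty} x \sin(b x)\, e^{- \frac{3 x^{2}}{2}}\, dx = \frac{b}{3} \int_{-\infty}^{\infty} \cos(b x)\, e^{- \frac{3 x^{2}}{2}}\, dx,$$
so $I'(b) = - \frac{b}{3}\, I(b)$.

This is a separable first-order ODE; solving with the initial condition $I(0) = \int_{-\infty}^{\infty} 5 e^{- \frac{3 x^{2}}{2}}\,dx = \frac{5 \sqrt{6} \sqrt{\pi}}{3}$ gives
$$I(b) = \frac{5 \sqrt{6} \sqrt{\pi} e^{- \frac{b^{2}}{6}}}{3}.$$

Setting $b = 3$:
$$I = \frac{5 \sqrt{6} \sqrt{\pi}}{3 e^{\frac{3}{2}}}.$$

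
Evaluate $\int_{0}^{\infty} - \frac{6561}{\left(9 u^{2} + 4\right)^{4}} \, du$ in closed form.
$- \frac{10935 \pi}{4096}$

Recall the elementary integral
$$J(a) = \int_{0}^{\infty} - \frac{1}{a^{2} + u^{2}} \, du = - \frac{\pi}{2 a}.$$

Differentiating under the integral sign with respect to $a$,
$$\frac{dJ}{da} = \int_{0}^{\infty} \frac{2 a}{\left(a^{2} + u^{2}\right)^{2}} \, du = \frac{\pi}{2 a^{2}},$$
so $\int_{0}^{\infty} - \frac{1}{\left(a^{2} + u^{2}\right)^{2}} \, du = - \frac{\pi}{4 a^{3}}$.

Repeating — each differentiation of $1/(u^2+a^2)^j$ produces $-2ja/(u^2+a^2)^{j+1}$ — and dividing through by $-2ja$ at each step yields, after $3$ differentiations in total,
$$\int_{0}^{\infty} - \frac{1}{\left(a^{2} + u^{2}\right)^{4}} \, du = - \frac{5 \pi}{32 a^{7}}.$$

Setting $a = \frac{2}{3}$:
$$I = - \frac{10935 \pi}{4096}.$$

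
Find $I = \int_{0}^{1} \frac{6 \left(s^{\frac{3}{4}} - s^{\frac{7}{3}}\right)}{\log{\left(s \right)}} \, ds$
$\log{\left(\frac{85766121}{4096000000} \right)}$

Consider the one-parameter family: let $I(a) = \int_{0}^{1} \frac{6 \left(- s^{\frac{7}{3}} + s^{a}\right)}{\log{\left(s \right)}} \, ds$.

Since $\dfrac{\partial}{\partial a}\,s^{a} = s^{a} \ln s$, the $\ln s$ in the denominator cancels and
$$\frac{dI}{da} = \int_{0}^{1} 6 s^{a} \, ds = 6 \left[\frac{s^{a+1}}{a+1}\right]_0^1 = \frac{6}{a + 1}.$$

Integrating with respect to $a$ gives $I(a) = \log{\left(\frac{729 \left(a + 1\right)^{6}}{1000000} \right)} + C$.

At $a = \frac{7}{3}$ the integrand is identically $0$, so $I(\frac{7}{3}) = 0$. The closed form gives $0$, hence $C = 0$.

Setting $a = \frac{3}{4}$:
$$I = \log{\left(\frac{85766121}{4096000000} \right)}.$$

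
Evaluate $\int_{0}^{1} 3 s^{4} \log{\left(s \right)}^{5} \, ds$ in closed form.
$- \frac{72}{3125}$

Start from the elementary integral
$$J(a) = \int_{0}^{1} 3 s^{a} \, ds = \frac{3}{a + 1}.$$

Differentiating under the integral sign brings down a factor of $\ln s$:
$$\frac{dJ}{da} = \int_{0}^{1} 3 s^{a} \log{\left(s \right)} \, ds = - \frac{3}{\left(a + 1\right)^{2}}.$$

Repeating $5$ times in total — each differentiation brings down another $\ln s$ — gives
$$\frac{d^{5}J}{da^{5}} = \int_{0}^{1} 3 s^{a} \log{\left(s \right)}^{5} \, ds = - \frac{360}{\left(a + 1\right)^{6}},$$
and the integrand here is exactly the target integrand, so $I = - \frac{360}{\left(a + 1\right)^{6}}$.

Setting $a = 4$:
$$I = - \frac{72}{3125}.$$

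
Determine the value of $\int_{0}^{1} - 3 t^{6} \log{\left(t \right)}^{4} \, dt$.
$- \frac{72}{16807}$

Start from the elementary integral
$$J(a) = \int_{0}^{1} - 3 t^{a} \, dt = - \frac{3}{a + 1}.$$

Differentiating under the integral sign brings down a factor of $\ln t$:
$$\frac{dJ}{da} = \int_{0}^{1} - 3 t^{a} \log{\left(t \right)} \, dt = \frac{3}{\left(a + 1\right)^{2}}.$$

Repeating $4$ times in total — each differentiation brings down another $\ln t$ — gives
$$\frac{d^{4}J}{da^{4}} = \int_{0}^{1} - 3 t^{a} \log{\left(t \right)}^{4} \, dt = - \frac{72}{\left(a + 1\right)^{5}},$$
and the integrand here is exactly the target integrand, so $I = - \frac{72}{\left(a + 1\right)^{5}}$.

Setting $a = 6$:
$$I = - \frac{72}{16807}.$$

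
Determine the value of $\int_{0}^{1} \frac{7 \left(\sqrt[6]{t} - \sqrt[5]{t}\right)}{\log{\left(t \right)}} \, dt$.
$\log{\left(\frac{64339296875}{78364164096} \right)}$

Consider the one-parameter family: let $I(a) = \int_{0}^{1} \frac{7 \left(- \sqrt[5]{t} + t^{a}\right)}{\log{\left(t \right)}} \, dt$.

Since $\dfrac{\partial}{\partial a}\,t^{a} = t^{a} \ln t$, the $\ln t$ in the denominator cancels and
$$\frac{dI}{da} = \int_{0}^{1} 7 t^{a} \, dt = 7 \left[\frac{t^{a+1}}{a+1}\right]_0^1 = \frac{7}{a + 1}.$$

Integrating with respect to $a$ gives $I(a) = \log{\left(\frac{78125 \left(a + 1\right)^{7}}{279936} \right)} + C$.

At $a = \frac{1}{5}$ the integrand is identically $0$, so $I(\frac{1}{5}) = 0$. The closed form gives $0$, hence $C = 0$.

Setting $a = \frac{1}{6}$:
$$I = \log{\left(\frac{64339296875}{78364164096} \right)}.$$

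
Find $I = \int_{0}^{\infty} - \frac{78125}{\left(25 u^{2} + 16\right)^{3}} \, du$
$- \frac{46875 \pi}{16384}$

Begin with the known result
$$J(a) = \int_{0}^{\infty} - \frac{5}{a^{2} + u^{2}} \, du = - \frac{5 \pi}{2 a}.$$

Differentiating under the integral sign with respect to $a$,
$$\frac{dJ}{da} = \int_{0}^{\infty} \frac{10 a}{\left(a^{2} + u^{2}\right)^{2}} \, du = \frac{5 \pi}{2 a^{2}},$$
so $\int_{0}^{\infty} - \frac{5}{\left(a^{2} + u^{2}\right)^{2}} \, du = - \frac{5 \pi}{4 a^{3}}$.

Repeating — each differentiation of $1/(u^2+a^2)^j$ produces $-2ja/(u^2+a^2)^{j+1}$ — and dividing through by $-2ja$ at each step yields, after $2$ differentiations in total,
$$\int_{0}^{\infty} - \frac{5}{\left(a^{2} + u^{2}\right)^{3}} \, du = - \frac{15 \pi}{16 a^{5}}.$$

Setting $a = \frac{4}{5}$:
$$I = - \frac{46875 \pi}{16384}.$$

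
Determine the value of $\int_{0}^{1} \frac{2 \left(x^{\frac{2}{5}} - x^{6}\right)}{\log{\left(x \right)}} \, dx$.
$- \log{\left(25 \right)}$

Replace the exponent $6$ by a parameter $a$: let $I(a) = \int_{0}^{1} \frac{2 \left(x^{\frac{2}{5}} - x^{a}\right)}{\log{\left(x \right)}} \, dx$.

Since $\dfrac{\partial}{\partial a}\,x^{a} = x^{a} \ln x$, the $\ln x$ in the denominator cancels and
$$\frac{dI}{da} = \int_{0}^{1} -2 x^{a} \, dx = -2 \left[\frac{x^{a+1}}{a+1}\right]_0^1 = - \frac{2}{a + 1}.$$

Integrating with respect to $a$ gives $I(a) = - \log{\left(\frac{25 \left(a + 1\right)^{2}}{49} \right)} + C$.

At $a = \frac{2}{5}$ the integrand is identically $0$, so $I(\frac{2}{5}) = 0$. The closed form gives $0$, hence $C = 0$.

Setting $a = 6$:
$$I = - \log{\left(25 \right)}.$$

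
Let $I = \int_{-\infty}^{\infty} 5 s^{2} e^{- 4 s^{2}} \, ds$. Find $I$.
$\frac{5 \sqrt{\pi}}{16}$

Begin with the known integral
$$J(a) = \int_{-\infty}^{\infty} 5 e^{- a s^{2}} \, ds = \frac{5 \sqrt{\pi}}{\sqrt{a}}.$$

Differentiating under the integral sign brings down a factor of $(-s^2)$:
$$\frac{dJ}{da} = \int_{-\infty}^{\infty} - 5 s^{2} e^{- a s^{2}} \, ds = - \frac{5 \sqrt{\pi}}{2 a^{\frac{3}{2}}}.$$

The integral on the left is $-I$, so $I = \frac{5 \sqrt{\pi}}{2 a^{\frac{3}{2}}}$.

Setting $a = 4$:
$$I = \frac{5 \sqrt{\pi}}{16}.$$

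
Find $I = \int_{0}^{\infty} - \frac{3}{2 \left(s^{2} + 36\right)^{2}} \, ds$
$- \frac{\pi}{576}$

Start from the standard arctangent integral
$$J(a) = \int_{0}^{\infty} - \frac{3}{2 \left(a^{2} + s^{2}\right)} \, ds = - \frac{3 \pi}{4 a}.$$

Differentiating under the integral sign with respect to $a$,
$$\frac{dJ}{da} = \int_{0}^{\infty} \frac{3 a}{\left(a^{2} + s^{2}\right)^{2}} \, ds = \frac{3 \pi}{4 a^{2}},$$
so $\int_{0}^{\infty} - \frac{3}{2 \left(a^{2} + s^{2}\right)^{2}} \, ds = - \frac{3 \pi}{8 a^{3}}$.

Setting $a = 6$:
$$I = - \frac{\pi}{576}.$$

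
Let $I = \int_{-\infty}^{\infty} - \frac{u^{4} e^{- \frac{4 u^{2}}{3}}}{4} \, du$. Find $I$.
$- \frac{27 \sqrt{3} \sqrt{\pi}}{512}$

Begin with the known integral
$$J(a) = \int_{-\infty}^{\infty} - \frac{e^{- a u^{2}}}{4} \, du = - \frac{\sqrt{\pi}}{4 \sqrt{a}}.$$

Differentiating under the integral sign brings down a factor of $(-u^2)$:
$$\frac{dJ}{da} = \int_{-\infty}^{\infty} \frac{u^{2} e^{- a u^{2}}}{4} \, du = \frac{\sqrt{\pi}}{8 a^{\frac{3}{2}}}.$$

Repeating twice in total — each differentiation brings down another $(-u^2)$ — gives
$$\frac{d^{2}J}{da^{2}} = \int_{-\infty}^{\infty} - \frac{u^{4} e^{- a u^{2}}}{4} \, du = - \frac{3 \sqrt{\pi}}{16 a^{\frac{5}{2}}},$$
and the integrand here is exactly the target integrand, so $I = - \frac{3 \sqrt{\pi}}{16 a^{\frac{5}{2}}}$.

Setting $a = \frac{4}{3}$:
$$I = - \frac{27 \sqrt{3} \sqrt{\pi}}{512}.$$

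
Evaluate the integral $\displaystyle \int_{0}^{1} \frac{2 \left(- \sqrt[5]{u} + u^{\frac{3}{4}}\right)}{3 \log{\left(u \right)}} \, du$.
$\log{\left(\frac{\sqrt[3]{3} \cdot 35^{\frac{2}{3}}}{12} \right)}$

Replace the exponent $\frac{3}{4}$ by a parameter $a$: let $I(a) = \int_{0}^{1} \frac{2 \left(- \sqrt[5]{u} + u^{a}\right)}{3 \log{\left(u \right)}} \, du$.

Since $\dfrac{\partial}{\partial a}\,u^{a} = u^{a} \ln u$, the $\ln u$ in the denominator cancels and
$$\frac{dI}{da} = \int_{0}^{1} \frac{2}{3} u^{a} \, du = \frac{2}{3} \left[\frac{u^{a+1}}{a+1}\right]_0^1 = \frac{2}{3 \left(a + 1\right)}.$$

Integrating with respect to $a$ gives $I(a) = \log{\left(\frac{5^{\frac{2}{3}} \sqrt[3]{6} \left(a + 1\right)^{\frac{2}{3}}}{6} \right)} + C$.

At $a = \frac{1}{5}$ the integrand is identically $0$, so $I(\frac{1}{5}) = 0$. The closed form gives $0$, hence $C = 0$.

Setting $a = \frac{3}{4}$:
$$I = \log{\left(\frac{\sqrt[3]{3} \cdot 35^{\frac{2}{3}}}{12} \right)}.$$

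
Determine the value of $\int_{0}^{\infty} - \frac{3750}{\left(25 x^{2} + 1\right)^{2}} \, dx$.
$- \frac{375 \pi}{2}$

Recall the elementary integral
$$J(a) = \int_{0}^{\infty} - \frac{6}{a^{2} + x^{2}} \, dx = - \frac{3 \pi}{a}.$$

Differentiating under the integral sign with respect to $a$,
$$\frac{dJ}{da} = \int_{0}^{\infty} \frac{12 a}{\left(a^{2} + x^{2}\right)^{2}} \, dx = \frac{3 \pi}{a^{2}},$$
so $\int_{0}^{\infty} - \frac{6}{\left(a^{2} + x^{2}\right)^{2}} \, dx = - \frac{3 \pi}{2 a^{3}}$.

Setting $a = \frac{1}{5}$:
$$I = - \frac{375 \pi}{2}.$$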